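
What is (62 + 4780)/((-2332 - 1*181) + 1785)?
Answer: -2421/364 ≈ -6.6511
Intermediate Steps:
(62 + 4780)/((-2332 - 1*181) + 1785) = 4842/((-2332 - 181) + 1785) = 4842/(-2513 + 1785) = 4842/(-728) = 4842*(-1/728) = -2421/364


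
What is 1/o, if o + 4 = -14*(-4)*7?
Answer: 1/388 ≈ 0.0025773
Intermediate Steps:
o = 388 (o = -4 - 14*(-4)*7 = -4 + 56*7 = -4 + 392 = 388)
1/o = 1/388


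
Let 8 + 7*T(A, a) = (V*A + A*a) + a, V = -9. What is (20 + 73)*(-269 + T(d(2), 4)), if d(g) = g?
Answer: -25203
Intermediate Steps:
T(A, a) = -8/7 - 9*A/7 + a/7 + A*a/7 (T(A, a) = -8/7 + ((-9*A + A*a) + a)/7 = -8/7 + (a - 9*A + A*a)/7 = -8/7 + (-9*A/7 + a/7 + A*a/7) = -8/7 - 9*A/7 + a/7 + A*a/7)
(20 + 73)*(-269 + T(d(2), 4)) = (20 + 73)*(-269 + (-8/7 - 9/7*2 + (1/7)*4 + (1/7)*2*4)) = 93*(-269 + (-8/7 - 18/7 + 4/7 + 8/7)) = 93*(-269 - 2) = 93*(-271) = -25203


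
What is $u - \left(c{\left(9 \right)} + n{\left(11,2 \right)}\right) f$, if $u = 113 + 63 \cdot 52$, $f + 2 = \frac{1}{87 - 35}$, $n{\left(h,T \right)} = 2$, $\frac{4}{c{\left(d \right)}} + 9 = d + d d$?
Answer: $\frac{7145783}{2106} \approx 3393.1$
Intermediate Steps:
$c{\left(d \right)} = \frac{4}{-9 + d + d^{2}}$ ($c{\left(d \right)} = \frac{4}{-9 + \left(d + d d\right)} = \frac{4}{-9 + \left(d + d^{2}\right)} = \frac{4}{-9 + d + d^{2}}$)
$f = - \frac{103}{52}$ ($f = -2 + \frac{1}{87 - 35} = -2 + \frac{1}{52} = - \frac{103}{52} \approx -1.9808$)
$u = 3389$ ($u = 113 + 3276 = 3389$)
$u - \left(c{\left(9 \right)} + n{\left(11,2 \right)}\right) f = 3389 - \left(\frac{4}{-9 + 9 + 9^{2}} + 2\right) \left(- \frac{103}{52}\right) = 3389 - \left(\frac{4}{-9 + 9 + 81} + 2\right) \left(- \frac{103}{52}\right) = 3389 - \left(\frac{4}{81} + 2\right) \left(- \frac{103}{52}\right) = 3389 - \frac{166}{81} \left(- \frac{103}{52}\right) = 3389 - - \frac{8549}{2106} = 3389 + \frac{8549}{2106} = \frac{7145783}{2106}$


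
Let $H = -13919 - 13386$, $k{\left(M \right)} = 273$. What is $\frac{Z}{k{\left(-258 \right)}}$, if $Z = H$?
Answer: $- \frac{27305}{273} \approx -100.02$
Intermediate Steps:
$H = -27305$
$Z = -27305$
$\frac{Z}{k{\left(-258 \right)}} = - \frac{27305}{273}$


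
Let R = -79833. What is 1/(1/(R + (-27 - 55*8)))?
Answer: -80300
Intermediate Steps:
1/(1/(R + (-27 - 55*8))) = 1/(1/(-79833 + (-27 - 55*8))) = 1/(1/(-79833 + (-27 - 440))) = 1/(1/(-79833 - 467)) = 1/(1/(-80300)) = 1/(-1/80300) = -80300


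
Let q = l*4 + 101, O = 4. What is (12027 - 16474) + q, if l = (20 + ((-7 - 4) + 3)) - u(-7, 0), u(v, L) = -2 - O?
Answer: -4274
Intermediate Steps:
u(v, L) = -6 (u(v, L) = -2 - 1*4 = -2 - 4 = -6)
l = 18 (l = (20 + ((-7 - 4) + 3)) - 1*(-6) = (20 + (-11 + 3)) + 6 = (20 - 8) + 6 = 12 + 6 = 18)
q = 173 (q = 18*4 + 101 = 72 + 101 = 173)
(12027 - 16474) + q = (12027 - 16474) + 173 = -4447 + 173 = -4274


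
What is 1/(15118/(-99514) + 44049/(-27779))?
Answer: -1382199703/2401727554 ≈ -0.57550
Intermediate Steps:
1/(15118/(-99514) + 44049/(-27779)) = 1/(15118*(-1/99514) + 44049*(-1/27779)) = 1/(-7559/49757 - 44049/27779) = 1/(-2401727554/1382199703) = -1382199703/2401727554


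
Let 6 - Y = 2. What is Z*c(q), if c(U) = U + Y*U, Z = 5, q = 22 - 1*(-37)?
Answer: 1475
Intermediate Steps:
q = 59 (q = 22 + 37 = 59)
Y = 4 (Y = 6 - 1*2 = 6 - 2 = 4)
c(U) = 5*U (c(U) = U + 4*U = 5*U)
Z*c(q) = 5*(5*59) = 5*295 = 1475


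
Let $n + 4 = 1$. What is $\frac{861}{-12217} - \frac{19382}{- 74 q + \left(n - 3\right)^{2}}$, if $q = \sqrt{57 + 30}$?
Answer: $\frac{676280109}{483707681} + \frac{358567 \sqrt{87}}{118779} \approx 29.555$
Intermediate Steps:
$n = -3$ ($n = -4 + 1 = -3$)
$q = \sqrt{87} \approx 9.3274$
$\frac{861}{-12217} - \frac{19382}{- 74 q + \left(n - 3\right)^{2}} = \frac{861}{-12217} - \frac{19382}{- 74 \sqrt{87} + \left(-3 - 3\right)^{2}} = 861 \left(- \frac{1}{12217}\right) - \frac{19382}{- 74 \sqrt{87} + \left(-6\right)^{2}} = - \frac{861}{12217} - \frac{19382}{- 74 \sqrt{87} + 36} = - \frac{861}{12217} - \frac{19382}{36 - 74 \sqrt{87}}$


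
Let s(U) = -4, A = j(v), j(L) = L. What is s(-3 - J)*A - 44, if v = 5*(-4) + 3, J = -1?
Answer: 24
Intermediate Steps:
v = -17 (v = -20 + 3 = -17)
A = -17
s(-3 - J)*A - 44 = -4*(-17) - 44 = 68 - 44 = 24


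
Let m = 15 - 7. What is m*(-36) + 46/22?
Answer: -3145/11 ≈ -285.91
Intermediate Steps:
m = 8
m*(-36) + 46/22 = 8*(-36) + 46/22 = -288 + 46*(1/22) = -288 + 23/11 = -3145/11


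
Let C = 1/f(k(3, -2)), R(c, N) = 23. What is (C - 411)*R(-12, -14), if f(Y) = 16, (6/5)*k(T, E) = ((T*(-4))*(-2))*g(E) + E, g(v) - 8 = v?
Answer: -151225/16 ≈ -9451.6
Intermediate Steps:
g(v) = 8 + v
k(T, E) = 5*E/6 + 20*T*(8 + E)/3 (k(T, E) = 5*(((T*(-4))*(-2))*(8 + E) + E)/6 = 5*((-4*T*(-2))*(8 + E) + E)/6 = 5*((8*T)*(8 + E) + E)/6 = 5*(8*T*(8 + E) + E)/6 = 5*(E + 8*T*(8 + E))/6 = 5*E/6 + 20*T*(8 + E)/3)
C = 1/16 ≈ 0.062500
(C - 411)*R(-12, -14) = (1/16 - 411)*23 = -6575/16*23 = -151225/16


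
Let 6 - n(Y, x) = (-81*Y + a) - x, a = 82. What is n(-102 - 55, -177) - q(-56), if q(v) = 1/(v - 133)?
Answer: -2451329/189 ≈ -12970.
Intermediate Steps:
n(Y, x) = -76 + x + 81*Y (n(Y, x) = 6 - ((-81*Y + 82) - x) = 6 - ((82 - 81*Y) - x) = 6 - (82 - x - 81*Y) = 6 + (-82 + x + 81*Y) = -76 + x + 81*Y)
q(v) = 1/(-133 + v)
n(-102 - 55, -177) - q(-56) = (-76 - 177 + 81*(-102 - 55)) - 1/(-133 - 56) = (-76 - 177 + 81*(-157)) - 1/(-189) = (-76 - 177 - 12717) - 1*(-1/189) = -12970 + 1/189 = -2451329/189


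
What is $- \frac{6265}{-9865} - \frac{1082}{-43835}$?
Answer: $\frac{57060041}{86486455} \approx 0.65976$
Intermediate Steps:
$- \frac{6265}{-9865} - \frac{1082}{-43835} = \left(-6265\right) \left(- \frac{1}{9865}\right) - - \frac{1082}{43835} = \frac{1253}{1973} + \frac{1082}{43835} = \frac{57060041}{86486455}$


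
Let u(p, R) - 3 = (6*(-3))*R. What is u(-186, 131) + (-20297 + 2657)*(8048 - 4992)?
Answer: -53910195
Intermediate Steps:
u(p, R) = 3 - 18*R (u(p, R) = 3 + (6*(-3))*R = 3 - 18*R)
u(-186, 131) + (-20297 + 2657)*(8048 - 4992) = (3 - 18*131) + (-20297 + 2657)*(8048 - 4992) = (3 - 2358) - 17640*3056 = -2355 - 53907840 = -53910195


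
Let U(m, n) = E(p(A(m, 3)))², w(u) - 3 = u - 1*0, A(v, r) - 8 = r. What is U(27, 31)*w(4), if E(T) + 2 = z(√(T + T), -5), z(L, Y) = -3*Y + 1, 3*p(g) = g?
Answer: 1372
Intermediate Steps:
A(v, r) = 8 + r
p(g) = g/3
w(u) = 3 + u (w(u) = 3 + (u - 1*0) = 3 + (u + 0) = 3 + u)
z(L, Y) = 1 - 3*Y
E(T) = 14 (E(T) = -2 + (1 - 3*(-5)) = -2 + (1 + 15) = -2 + 16 = 14)
U(m, n) = 196 (U(m, n) = 14² = 196)
U(27, 31)*w(4) = 196*(3 + 4) = 196*7 = 1372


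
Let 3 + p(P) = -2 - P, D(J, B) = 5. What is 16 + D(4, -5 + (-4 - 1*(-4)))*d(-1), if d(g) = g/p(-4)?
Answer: 21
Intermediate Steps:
p(P) = -5 - P (p(P) = -3 + (-2 - P) = -5 - P)
d(g) = -g (d(g) = g/(-5 - 1*(-4)) = g/(-5 + 4) = g/(-1) = g*(-1) = -g)
16 + D(4, -5 + (-4 - 1*(-4)))*d(-1) = 16 + 5*(-1*(-1)) = 16 + 5*1 = 16 + 5 = 21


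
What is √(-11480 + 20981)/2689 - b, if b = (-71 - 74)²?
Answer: -21025 + √9501/2689 ≈ -21025.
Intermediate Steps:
b = 21025 (b = (-145)² = 21025)
√(-11480 + 20981)/2689 - b = √(-11480 + 20981)/2689 - 1*21025 = √9501*(1/2689) - 21025 = √9501/2689 - 21025 = -21025 + √9501/2689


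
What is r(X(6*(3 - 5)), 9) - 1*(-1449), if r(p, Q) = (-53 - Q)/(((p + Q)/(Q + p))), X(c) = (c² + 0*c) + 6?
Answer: 1387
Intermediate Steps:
X(c) = 6 + c² (X(c) = (c² + 0) + 6 = c² + 6 = 6 + c²)
r(p, Q) = -53 - Q (r(p, Q) = (-53 - Q)/(((Q + p)/(Q + p))) = (-53 - Q)/1 = (-53 - Q)*1 = -53 - Q)
r(X(6*(3 - 5)), 9) - 1*(-1449) = (-53 - 1*9) - 1*(-1449) = (-53 - 9) + 1449 = -62 + 1449 = 1387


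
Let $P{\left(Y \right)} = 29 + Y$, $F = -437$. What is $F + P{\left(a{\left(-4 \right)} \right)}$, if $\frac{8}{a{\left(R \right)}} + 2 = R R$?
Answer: $- \frac{2852}{7} \approx -407.43$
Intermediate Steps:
$a{\left(R \right)} = \frac{8}{-2 + R^{2}}$ ($a{\left(R \right)} = \frac{8}{-2 + R R} = \frac{8}{-2 + R^{2}}$)
$F + P{\left(a{\left(-4 \right)} \right)} = -437 + \left(29 + \frac{8}{-2 + \left(-4\right)^{2}}\right) = -437 + \left(29 + \frac{8}{-2 + 16}\right) = -437 + \left(29 + \frac{8}{14}\right) = -437 + \left(29 + 8 \cdot \frac{1}{14}\right) = -437 + \left(29 + \frac{4}{7}\right) = -437 + \frac{207}{7} = - \frac{2852}{7}$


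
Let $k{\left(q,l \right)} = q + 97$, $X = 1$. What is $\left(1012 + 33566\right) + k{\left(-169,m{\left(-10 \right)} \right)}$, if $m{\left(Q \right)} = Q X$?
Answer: $34506$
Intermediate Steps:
$m{\left(Q \right)} = Q$ ($m{\left(Q \right)} = Q 1 = Q$)
$k{\left(q,l \right)} = 97 + q$
$\left(1012 + 33566\right) + k{\left(-169,m{\left(-10 \right)} \right)} = \left(1012 + 33566\right) + \left(97 - 169\right) = 34578 - 72 = 34506$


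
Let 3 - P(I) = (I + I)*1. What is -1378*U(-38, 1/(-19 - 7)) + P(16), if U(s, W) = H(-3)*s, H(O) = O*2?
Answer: -314213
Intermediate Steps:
H(O) = 2*O
P(I) = 3 - 2*I (P(I) = 3 - (I + I) = 3 - 2*I)
U(s, W) = -6*s (U(s, W) = (2*(-3))*s = -6*s)
-1378*U(-38, 1/(-19 - 7)) + P(16) = -(-8268)*(-38) + (3 - 2*16) = -1378*228 + (3 - 32) = -314184 - 29 = -314213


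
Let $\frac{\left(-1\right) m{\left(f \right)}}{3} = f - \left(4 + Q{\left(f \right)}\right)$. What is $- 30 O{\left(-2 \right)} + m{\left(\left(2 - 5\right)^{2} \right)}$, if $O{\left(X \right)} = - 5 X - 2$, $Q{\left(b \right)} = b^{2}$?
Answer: $-12$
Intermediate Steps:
$m{\left(f \right)} = 12 - 3 f + 3 f^{2}$ ($m{\left(f \right)} = - 3 \left(f - \left(4 + f^{2}\right)\right) = - 3 \left(-4 + f - f^{2}\right) = 12 - 3 f + 3 f^{2}$)
$O{\left(X \right)} = -2 - 5 X$
$- 30 O{\left(-2 \right)} + m{\left(\left(2 - 5\right)^{2} \right)} = - 30 \left(-2 - -10\right) + \left(12 - 3 \left(2 - 5\right)^{2} + 3 \left(\left(2 - 5\right)^{2}\right)^{2}\right) = - 30 \left(-2 + 10\right) + \left(12 - 3 \left(-3\right)^{2} + 3 \left(\left(-3\right)^{2}\right)^{2}\right) = \left(-30\right) 8 + \left(12 - 27 + 3 \cdot 9^{2}\right) = -240 + \left(12 - 27 + 3 \cdot 81\right) = -240 + \left(12 - 27 + 243\right) = -240 + 228 = -12$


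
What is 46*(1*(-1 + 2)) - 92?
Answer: -46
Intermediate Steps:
46*(1*(-1 + 2)) - 92 = 46*(1*1) - 92 = 46*1 - 92 = 46 - 92 = -46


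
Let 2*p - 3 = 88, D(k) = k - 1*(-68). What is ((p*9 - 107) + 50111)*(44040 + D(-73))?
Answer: 4439916945/2 ≈ 2.2200e+9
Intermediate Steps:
D(k) = 68 + k (D(k) = k + 68 = 68 + k)
p = 91/2 (p = 3/2 + (½)*88 = 3/2 + 44 = 91/2 ≈ 45.500)
((p*9 - 107) + 50111)*(44040 + D(-73)) = (((91/2)*9 - 107) + 50111)*(44040 + (68 - 73)) = ((819/2 - 107) + 50111)*(44040 - 5) = (605/2 + 50111)*44035 = (100827/2)*44035 = 4439916945/2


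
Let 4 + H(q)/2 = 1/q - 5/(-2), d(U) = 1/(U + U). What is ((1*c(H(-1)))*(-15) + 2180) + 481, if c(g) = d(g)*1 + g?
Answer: 5475/2 ≈ 2737.5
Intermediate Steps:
d(U) = 1/(2*U)
H(q) = -3 + 2/q (H(q) = -8 + 2*(1/q - 5/(-2)) = -8 + 2*(1/q - 5*(-½)) = -8 + 2*(1/q + 5/2) = -8 + 2*(5/2 + 1/q) = -8 + (5 + 2/q) = -3 + 2/q)
c(g) = g + 1/(2*g) (c(g) = (1/(2*g))*1 + g = 1/(2*g) + g = g + 1/(2*g))
((1*c(H(-1)))*(-15) + 2180) + 481 = ((1*((-3 + 2/(-1)) + 1/(2*(-3 + 2/(-1)))))*(-15) + 2180) + 481 = ((1*((-3 + 2*(-1)) + 1/(2*(-3 + 2*(-1)))))*(-15) + 2180) + 481 = ((1*((-3 - 2) + 1/(2*(-3 - 2))))*(-15) + 2180) + 481 = ((1*(-5 + (½)/(-5)))*(-15) + 2180) + 481 = ((1*(-5 + (½)*(-⅕)))*(-15) + 2180) + 481 = ((1*(-5 - ⅒))*(-15) + 2180) + 481 = ((1*(-51/10))*(-15) + 2180) + 481 = (-51/10*(-15) + 2180) + 481 = (153/2 + 2180) + 481 = 4513/2 + 481 = 5475/2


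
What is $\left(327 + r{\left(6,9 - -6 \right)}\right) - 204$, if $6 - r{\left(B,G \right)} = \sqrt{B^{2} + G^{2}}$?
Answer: $129 - 3 \sqrt{29} \approx 112.84$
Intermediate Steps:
$r{\left(B,G \right)} = 6 - \sqrt{B^{2} + G^{2}}$
$\left(327 + r{\left(6,9 - -6 \right)}\right) - 204 = \left(327 + \left(6 - \sqrt{6^{2} + \left(9 - -6\right)^{2}}\right)\right) - 204 = \left(327 + \left(6 - \sqrt{36 + \left(9 + 6\right)^{2}}\right)\right) - 204 = \left(327 + \left(6 - \sqrt{36 + 15^{2}}\right)\right) - 204 = \left(327 + \left(6 - \sqrt{36 + 225}\right)\right) - 204 = \left(327 + \left(6 - \sqrt{261}\right)\right) - 204 = \left(327 + \left(6 - 3 \sqrt{29}\right)\right) - 204 = \left(333 - 3 \sqrt{29}\right) - 204 = 129 - 3 \sqrt{29}$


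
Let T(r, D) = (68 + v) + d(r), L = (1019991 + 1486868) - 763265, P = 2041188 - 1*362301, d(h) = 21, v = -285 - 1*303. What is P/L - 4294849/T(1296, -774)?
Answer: 2496436903973/290017802 ≈ 8607.9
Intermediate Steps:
v = -588 (v = -285 - 303 = -588)
P = 1678887 (P = 2041188 - 362301 = 1678887)
L = 1743594 (L = 2506859 - 763265 = 1743594)
T(r, D) = -499 (T(r, D) = (68 - 588) + 21 = -520 + 21 = -499)
P/L - 4294849/T(1296, -774) = 1678887/1743594 - 4294849/(-499) = 1678887*(1/1743594) - 4294849*(-1/499) = 559629/581198 + 4294849/499 = 2496436903973/290017802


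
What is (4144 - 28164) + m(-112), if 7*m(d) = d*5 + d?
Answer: -24116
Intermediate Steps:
m(d) = 6*d/7 (m(d) = (d*5 + d)/7 = (5*d + d)/7 = (6*d)/7 = 6*d/7)
(4144 - 28164) + m(-112) = (4144 - 28164) + (6/7)*(-112) = -24020 - 96 = -24116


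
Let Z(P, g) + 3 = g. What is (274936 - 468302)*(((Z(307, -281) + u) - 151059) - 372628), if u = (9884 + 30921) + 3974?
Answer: 92659440272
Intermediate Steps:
Z(P, g) = -3 + g
u = 44779 (u = 40805 + 3974 = 44779)
(274936 - 468302)*(((Z(307, -281) + u) - 151059) - 372628) = (274936 - 468302)*((((-3 - 281) + 44779) - 151059) - 372628) = -193366*(((-284 + 44779) - 151059) - 372628) = -193366*((44495 - 151059) - 372628) = -193366*(-106564 - 372628) = -193366*(-479192) = 92659440272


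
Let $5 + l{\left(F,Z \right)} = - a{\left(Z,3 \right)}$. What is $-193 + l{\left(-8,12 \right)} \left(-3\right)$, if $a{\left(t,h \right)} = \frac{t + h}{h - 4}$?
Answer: $-223$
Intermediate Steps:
$a{\left(t,h \right)} = \frac{h + t}{-4 + h}$
$l{\left(F,Z \right)} = -2 + Z$ ($l{\left(F,Z \right)} = -5 - \frac{3 + Z}{-4 + 3} = -5 - \frac{3 + Z}{-1} = -5 - - (3 + Z) = -5 - \left(-3 - Z\right) = -5 + \left(3 + Z\right) = -2 + Z$)
$-193 + l{\left(-8,12 \right)} \left(-3\right) = -193 + \left(-2 + 12\right) \left(-3\right) = -193 + 10 \left(-3\right) = -193 - 30 = -223$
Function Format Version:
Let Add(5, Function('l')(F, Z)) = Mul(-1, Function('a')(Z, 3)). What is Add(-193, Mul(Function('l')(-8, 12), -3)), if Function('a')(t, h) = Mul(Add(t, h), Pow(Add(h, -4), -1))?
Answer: -223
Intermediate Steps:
Function('a')(t, h) = Mul(Pow(Add(-4, h), -1), Add(h, t)) (Function('a')(t, h) = Mul(Add(h, t), Pow(Add(-4, h), -1)) = Mul(Pow(Add(-4, h), -1), Add(h, t)))
Function('l')(F, Z) = Add(-2, Z) (Function('l')(F, Z) = Add(-5, Mul(-1, Mul(Pow(Add(-4, 3), -1), Add(3, Z)))) = Add(-5, Mul(-1, Mul(Pow(-1, -1), Add(3, Z)))) = Add(-5, Mul(-1, Mul(-1, Add(3, Z)))) = Add(-5, Mul(-1, Add(-3, Mul(-1, Z)))) = Add(-5, Add(3, Z)) = Add(-2, Z))
Add(-193, Mul(Function('l')(-8, 12), -3)) = Add(-193, Mul(Add(-2, 12), -3)) = Add(-193, Mul(10, -3)) = Add(-193, -30) = -223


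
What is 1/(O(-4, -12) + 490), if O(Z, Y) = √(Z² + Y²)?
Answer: 49/23994 - √10/59985 ≈ 0.0019895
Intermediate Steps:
O(Z, Y) = √(Y² + Z²)
1/(O(-4, -12) + 490) = 1/(√((-12)² + (-4)²) + 490) = 1/(√(144 + 16) + 490) = 1/(√160 + 490) = 1/(4*√10 + 490) = 1/(490 + 4*√10)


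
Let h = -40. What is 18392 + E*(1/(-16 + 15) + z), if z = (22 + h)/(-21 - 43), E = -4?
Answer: 147159/8 ≈ 18395.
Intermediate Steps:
z = 9/32 (z = (22 - 40)/(-21 - 43) = -18/(-64) = -18*(-1/64) = 9/32 ≈ 0.28125)
18392 + E*(1/(-16 + 15) + z) = 18392 - 4*(1/(-16 + 15) + 9/32) = 18392 - 4*(1/(-1) + 9/32) = 18392 - 4*(-1 + 9/32) = 18392 - 4*(-23/32) = 18392 + 23/8 = 147159/8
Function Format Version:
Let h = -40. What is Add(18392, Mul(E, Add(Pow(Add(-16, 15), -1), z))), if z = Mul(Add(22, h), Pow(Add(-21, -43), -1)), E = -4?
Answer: Rational(147159, 8) ≈ 18395.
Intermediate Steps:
z = Rational(9, 32) (z = Mul(Add(22, -40), Pow(Add(-21, -43), -1)) = Mul(-18, Pow(-64, -1)) = Mul(-18, Rational(-1, 64)) = Rational(9, 32) ≈ 0.28125)
Add(18392, Mul(E, Add(Pow(Add(-16, 15), -1), z))) = Add(18392, Mul(-4, Add(Pow(Add(-16, 15), -1), Rational(9, 32)))) = Add(18392, Mul(-4, Add(Pow(-1, -1), Rational(9, 32)))) = Add(18392, Mul(-4, Add(-1, Rational(9, 32)))) = Add(18392, Mul(-4, Rational(-23, 32))) = Add(18392, Rational(23, 8)) = Rational(147159, 8)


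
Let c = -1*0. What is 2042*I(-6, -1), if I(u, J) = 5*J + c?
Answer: -10210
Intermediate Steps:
c = 0
I(u, J) = 5*J (I(u, J) = 5*J + 0 = 5*J)
2042*I(-6, -1) = 2042*(5*(-1)) = 2042*(-5) = -10210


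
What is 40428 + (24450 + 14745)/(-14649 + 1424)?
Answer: 106924221/2645 ≈ 40425.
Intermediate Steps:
40428 + (24450 + 14745)/(-14649 + 1424) = 40428 + 39195/(-13225) = 40428 + 39195*(-1/13225) = 40428 - 7839/2645 = 106924221/2645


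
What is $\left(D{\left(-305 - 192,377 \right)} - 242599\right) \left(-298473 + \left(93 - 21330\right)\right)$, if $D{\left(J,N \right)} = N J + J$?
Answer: $137623965150$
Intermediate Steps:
$D{\left(J,N \right)} = J + J N$ ($D{\left(J,N \right)} = J N + J = J + J N$)
$\left(D{\left(-305 - 192,377 \right)} - 242599\right) \left(-298473 + \left(93 - 21330\right)\right) = \left(\left(-305 - 192\right) \left(1 + 377\right) - 242599\right) \left(-298473 + \left(93 - 21330\right)\right) = \left(\left(-305 - 192\right) 378 - 242599\right) \left(-298473 + \left(93 - 21330\right)\right) = \left(\left(-497\right) 378 - 242599\right) \left(-298473 - 21237\right) = \left(-187866 - 242599\right) \left(-319710\right) = \left(-430465\right) \left(-319710\right) = 137623965150$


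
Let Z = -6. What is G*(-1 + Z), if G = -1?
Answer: 7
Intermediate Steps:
G*(-1 + Z) = -(-1 - 6) = -1*(-7) = 7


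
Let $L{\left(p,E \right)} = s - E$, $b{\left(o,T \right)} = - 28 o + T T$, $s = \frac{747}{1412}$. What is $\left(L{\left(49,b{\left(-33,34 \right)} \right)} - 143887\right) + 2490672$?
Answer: $\frac{3310724207}{1412} \approx 2.3447 \cdot 10^{6}$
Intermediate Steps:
$s = \frac{747}{1412}$ ($s = 747 \cdot \frac{1}{1412} = \frac{747}{1412} \approx 0.52904$)
$b{\left(o,T \right)} = T^{2} - 28 o$ ($b{\left(o,T \right)} = - 28 o + T^{2} = T^{2} - 28 o$)
$L{\left(p,E \right)} = \frac{747}{1412} - E$
$\left(L{\left(49,b{\left(-33,34 \right)} \right)} - 143887\right) + 2490672 = \left(\left(\frac{747}{1412} - \left(34^{2} - -924\right)\right) - 143887\right) + 2490672 = \left(\left(\frac{747}{1412} - \left(1156 + 924\right)\right) - 143887\right) + 2490672 = \left(\left(\frac{747}{1412} - 2080\right) - 143887\right) + 2490672 = \left(- \frac{2936213}{1412} - 143887\right) + 2490672 = - \frac{206104657}{1412} + 2490672 = \frac{3310724207}{1412}$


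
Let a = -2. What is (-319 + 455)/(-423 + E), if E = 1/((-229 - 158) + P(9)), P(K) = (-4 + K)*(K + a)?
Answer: -47872/148897 ≈ -0.32151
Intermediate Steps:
P(K) = (-4 + K)*(-2 + K) (P(K) = (-4 + K)*(K - 2) = (-4 + K)*(-2 + K))
E = -1/352 (E = 1/((-229 - 158) + (8 + 9² - 6*9)) = 1/(-387 + (8 + 81 - 54)) = 1/(-387 + 35) = 1/(-352) = -1/352 ≈ -0.0028409)
(-319 + 455)/(-423 + E) = (-319 + 455)/(-423 - 1/352) = 136/(-148897/352) = 136*(-352/148897) = -47872/148897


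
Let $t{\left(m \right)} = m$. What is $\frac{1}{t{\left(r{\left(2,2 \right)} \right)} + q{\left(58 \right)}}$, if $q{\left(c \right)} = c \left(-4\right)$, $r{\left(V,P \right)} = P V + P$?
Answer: $- \frac{1}{226} \approx -0.0044248$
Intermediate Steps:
$r{\left(V,P \right)} = P + P V$
$q{\left(c \right)} = - 4 c$
$\frac{1}{t{\left(r{\left(2,2 \right)} \right)} + q{\left(58 \right)}} = \frac{1}{2 \left(1 + 2\right) - 232} = \frac{1}{2 \cdot 3 - 232} = \frac{1}{6 - 232} = \frac{1}{-226} = - \frac{1}{226}$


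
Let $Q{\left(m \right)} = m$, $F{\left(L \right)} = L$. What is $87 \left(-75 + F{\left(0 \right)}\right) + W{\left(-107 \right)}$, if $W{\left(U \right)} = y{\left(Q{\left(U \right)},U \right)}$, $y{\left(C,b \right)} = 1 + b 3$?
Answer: $-6845$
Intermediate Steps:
$y{\left(C,b \right)} = 1 + 3 b$
$W{\left(U \right)} = 1 + 3 U$
$87 \left(-75 + F{\left(0 \right)}\right) + W{\left(-107 \right)} = 87 \left(-75 + 0\right) + \left(1 + 3 \left(-107\right)\right) = 87 \left(-75\right) + \left(1 - 321\right) = -6525 - 320 = -6845$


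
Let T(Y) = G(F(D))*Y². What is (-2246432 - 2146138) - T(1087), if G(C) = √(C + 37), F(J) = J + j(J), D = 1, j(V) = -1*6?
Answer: -4392570 - 4726276*√2 ≈ -1.1077e+7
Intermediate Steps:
j(V) = -6
F(J) = -6 + J (F(J) = J - 6 = -6 + J)
G(C) = √(37 + C)
T(Y) = 4*√2*Y² (T(Y) = √(37 + (-6 + 1))*Y² = √(37 - 5)*Y² = √32*Y² = (4*√2)*Y² = 4*√2*Y²)
(-2246432 - 2146138) - T(1087) = (-2246432 - 2146138) - 4*√2*1087² = -4392570 - 4*√2*1181569 = -4392570 - 4726276*√2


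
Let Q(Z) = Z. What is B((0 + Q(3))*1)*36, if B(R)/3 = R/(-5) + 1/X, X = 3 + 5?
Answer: -513/10 ≈ -51.300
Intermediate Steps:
X = 8
B(R) = 3/8 - 3*R/5 (B(R) = 3*(R/(-5) + 1/8) = 3*(R*(-⅕) + 1*(⅛)) = 3*(-R/5 + ⅛) = 3*(⅛ - R/5) = 3/8 - 3*R/5)
B((0 + Q(3))*1)*36 = (3/8 - 3*(0 + 3)/5)*36 = (3/8 - 9/5)*36 = -57/40*36 = -513/10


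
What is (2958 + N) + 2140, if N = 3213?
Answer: 8311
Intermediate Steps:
(2958 + N) + 2140 = (2958 + 3213) + 2140 = 6171 + 2140 = 8311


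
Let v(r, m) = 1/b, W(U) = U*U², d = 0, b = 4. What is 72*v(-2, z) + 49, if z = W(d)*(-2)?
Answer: 67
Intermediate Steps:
W(U) = U³
z = 0 (z = 0³*(-2) = 0*(-2) = 0)
v(r, m) = ¼ (v(r, m) = 1/4 = ¼)
72*v(-2, z) + 49 = 72*(¼) + 49 = 18 + 49 = 67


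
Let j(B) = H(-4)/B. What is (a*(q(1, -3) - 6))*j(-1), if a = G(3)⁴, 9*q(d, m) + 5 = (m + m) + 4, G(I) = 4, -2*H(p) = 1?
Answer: -7808/9 ≈ -867.56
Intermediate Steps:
H(p) = -½ (H(p) = -½*1 = -½)
q(d, m) = -⅑ + 2*m/9 (q(d, m) = -5/9 + ((m + m) + 4)/9 = -5/9 + (2*m + 4)/9 = -5/9 + (4 + 2*m)/9 = -5/9 + (4/9 + 2*m/9) = -⅑ + 2*m/9)
j(B) = -1/(2*B)
a = 256 (a = 4⁴ = 256)
(a*(q(1, -3) - 6))*j(-1) = (256*((-⅑ + (2/9)*(-3)) - 6))*(-½/(-1)) = (256*((-⅑ - ⅔) - 6))*(-½*(-1)) = (256*(-7/9 - 6))*(½) = (256*(-61/9))*(½) = -15616/9*½ = -7808/9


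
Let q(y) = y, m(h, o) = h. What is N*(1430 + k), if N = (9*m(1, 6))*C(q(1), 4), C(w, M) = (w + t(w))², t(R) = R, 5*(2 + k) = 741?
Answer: 283716/5 ≈ 56743.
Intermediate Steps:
k = 731/5 (k = -2 + (⅕)*741 = -2 + 741/5 = 731/5 ≈ 146.20)
C(w, M) = 4*w² (C(w, M) = (w + w)² = (2*w)² = 4*w²)
N = 36 (N = (9*1)*(4*1²) = 9*(4*1) = 9*4 = 36)
N*(1430 + k) = 36*(1430 + 731/5) = 36*(7881/5) = 283716/5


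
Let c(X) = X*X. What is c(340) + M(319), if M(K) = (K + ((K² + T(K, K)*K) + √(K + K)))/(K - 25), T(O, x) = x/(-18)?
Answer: 613490879/5292 + √638/294 ≈ 1.1593e+5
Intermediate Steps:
T(O, x) = -x/18 (T(O, x) = x*(-1/18) = -x/18)
c(X) = X²
M(K) = (K + 17*K²/18 + √2*√K)/(-25 + K) (M(K) = (K + ((K² + (-K/18)*K) + √(K + K)))/(K - 25) = (K + ((K² - K²/18) + √(2*K)))/(-25 + K) = (K + (17*K²/18 + √2*√K))/(-25 + K) = (K + 17*K²/18 + √2*√K)/(-25 + K))
c(340) + M(319) = 340² + (319 + (17/18)*319² + √2*√319)/(-25 + 319) = 115600 + (319 + (17/18)*101761 + √638)/294 = 115600 + (319 + 1729937/18 + √638)/294 = 115600 + (1735679/18 + √638)/294 = 115600 + (1735679/5292 + √638/294) = 613490879/5292 + √638/294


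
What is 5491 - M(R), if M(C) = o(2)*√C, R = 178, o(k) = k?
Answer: 5491 - 2*√178 ≈ 5464.3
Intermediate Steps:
M(C) = 2*√C
5491 - M(R) = 5491 - 2*√178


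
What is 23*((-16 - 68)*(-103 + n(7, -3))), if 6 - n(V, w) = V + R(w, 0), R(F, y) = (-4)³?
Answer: 77280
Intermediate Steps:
R(F, y) = -64
n(V, w) = 70 - V (n(V, w) = 6 - (V - 64) = 6 - (-64 + V) = 6 + (64 - V) = 70 - V)
23*((-16 - 68)*(-103 + n(7, -3))) = 23*((-16 - 68)*(-103 + (70 - 1*7))) = 23*(-84*(-103 + (70 - 7))) = 23*(-84*(-103 + 63)) = 23*(-84*(-40)) = 23*3360 = 77280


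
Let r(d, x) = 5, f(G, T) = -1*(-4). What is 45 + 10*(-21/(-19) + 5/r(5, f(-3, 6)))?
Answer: 1255/19 ≈ 66.053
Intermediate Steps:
f(G, T) = 4
45 + 10*(-21/(-19) + 5/r(5, f(-3, 6))) = 45 + 10*(-21/(-19) + 5/5) = 45 + 10*(-21*(-1/19) + 5*(⅕)) = 45 + 10*(21/19 + 1) = 45 + 10*(40/19) = 45 + 400/19 = 1255/19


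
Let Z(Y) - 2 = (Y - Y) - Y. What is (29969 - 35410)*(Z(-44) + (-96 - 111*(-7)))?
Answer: -3955607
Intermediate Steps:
Z(Y) = 2 - Y (Z(Y) = 2 + ((Y - Y) - Y) = 2 + (0 - Y) = 2 - Y)
(29969 - 35410)*(Z(-44) + (-96 - 111*(-7))) = (29969 - 35410)*((2 - 1*(-44)) + (-96 - 111*(-7))) = -5441*((2 + 44) + (-96 + 777)) = -5441*(46 + 681) = -5441*727 = -3955607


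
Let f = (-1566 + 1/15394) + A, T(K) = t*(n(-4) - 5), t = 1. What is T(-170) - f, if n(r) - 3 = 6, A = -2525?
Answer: 63038429/15394 ≈ 4095.0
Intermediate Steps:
n(r) = 9 (n(r) = 3 + 6 = 9)
T(K) = 4 (T(K) = 1*(9 - 5) = 1*4 = 4)
f = -62976853/15394 (f = (-1566 + 1/15394) - 2525 = -24107003/15394 - 2525 = -62976853/15394 ≈ -4091.0)
T(-170) - f = 4 - 1*(-62976853/15394) = 4 + 62976853/15394 = 63038429/15394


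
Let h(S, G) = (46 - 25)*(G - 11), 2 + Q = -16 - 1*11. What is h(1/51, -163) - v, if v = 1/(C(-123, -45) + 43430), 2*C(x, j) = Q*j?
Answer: -322154912/88165 ≈ -3654.0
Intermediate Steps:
Q = -29 (Q = -2 + (-16 - 1*11) = -2 + (-16 - 11) = -2 - 27 = -29)
h(S, G) = -231 + 21*G (h(S, G) = 21*(-11 + G) = -231 + 21*G)
C(x, j) = -29*j/2 (C(x, j) = (-29*j)/2 = -29*j/2)
v = 2/88165 (v = 1/(-29/2*(-45) + 43430) = 1/(1305/2 + 43430) = 1/(88165/2) = 2/88165 ≈ 2.2685e-5)
h(1/51, -163) - v = (-231 + 21*(-163)) - 1*2/88165 = (-231 - 3423) - 2/88165 = -3654 - 2/88165 = -322154912/88165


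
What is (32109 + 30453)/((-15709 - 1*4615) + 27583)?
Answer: 62562/7259 ≈ 8.6185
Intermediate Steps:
(32109 + 30453)/((-15709 - 1*4615) + 27583) = 62562/((-15709 - 4615) + 27583) = 62562/(-20324 + 27583) = 62562/7259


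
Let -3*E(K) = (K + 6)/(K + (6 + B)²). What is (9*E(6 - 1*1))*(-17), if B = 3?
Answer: 561/86 ≈ 6.5233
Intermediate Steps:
E(K) = -(6 + K)/(3*(81 + K)) (E(K) = -(K + 6)/(3*(K + (6 + 3)²)) = -(6 + K)/(3*(K + 9²)) = -(6 + K)/(3*(K + 81)) = -(6 + K)/(3*(81 + K)))
(9*E(6 - 1*1))*(-17) = (9*((-6 - (6 - 1*1))/(3*(81 + (6 - 1*1)))))*(-17) = (9*((-6 - (6 - 1))/(3*(81 + (6 - 1)))))*(-17) = (9*((-6 - 1*5)/(3*(81 + 5))))*(-17) = (9*((⅓)*(-6 - 5)/86))*(-17) = (9*((⅓)*(1/86)*(-11)))*(-17) = (9*(-11/258))*(-17) = -33/86*(-17) = 561/86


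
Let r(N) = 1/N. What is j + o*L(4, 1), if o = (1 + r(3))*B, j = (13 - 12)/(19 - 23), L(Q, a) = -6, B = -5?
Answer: 159/4 ≈ 39.750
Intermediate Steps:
j = -1/4 (j = 1/(-4) = 1*(-1/4) = -1/4 ≈ -0.25000)
o = -20/3 (o = (1 + 1/3)*(-5) = (4/3)*(-5) = -20/3 ≈ -6.6667)
j + o*L(4, 1) = -1/4 - 20/3*(-6) = -1/4 + 40 = 159/4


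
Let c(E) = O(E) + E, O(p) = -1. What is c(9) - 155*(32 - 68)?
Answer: 5588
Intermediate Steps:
c(E) = -1 + E
c(9) - 155*(32 - 68) = (-1 + 9) - 155*(32 - 68) = 8 - 155*(-36) = 8 + 5580 = 5588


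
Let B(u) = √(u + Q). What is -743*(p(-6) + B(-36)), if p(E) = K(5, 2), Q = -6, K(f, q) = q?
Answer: -1486 - 743*I*√42 ≈ -1486.0 - 4815.2*I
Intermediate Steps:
p(E) = 2
B(u) = √(-6 + u) (B(u) = √(u - 6) = √(-6 + u))
-743*(p(-6) + B(-36)) = -743*(2 + √(-6 - 36)) = -743*(2 + √(-42)) = -743*(2 + I*√42) = -1486 - 743*I*√42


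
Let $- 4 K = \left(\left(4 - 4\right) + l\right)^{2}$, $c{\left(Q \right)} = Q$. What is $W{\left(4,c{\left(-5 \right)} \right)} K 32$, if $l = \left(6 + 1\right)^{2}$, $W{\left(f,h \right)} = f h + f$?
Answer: $307328$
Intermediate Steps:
$W{\left(f,h \right)} = f + f h$
$l = 49$ ($l = 7^{2} = 49$)
$K = - \frac{2401}{4}$ ($K = - \frac{\left(\left(4 - 4\right) + 49\right)^{2}}{4} = - \frac{\left(0 + 49\right)^{2}}{4} = - \frac{49^{2}}{4} = \left(- \frac{1}{4}\right) 2401 = - \frac{2401}{4} \approx -600.25$)
$W{\left(4,c{\left(-5 \right)} \right)} K 32 = 4 \left(1 - 5\right) \left(- \frac{2401}{4}\right) 32 = 4 \left(-4\right) \left(- \frac{2401}{4}\right) 32 = \left(-16\right) \left(- \frac{2401}{4}\right) 32 = 9604 \cdot 32 = 307328$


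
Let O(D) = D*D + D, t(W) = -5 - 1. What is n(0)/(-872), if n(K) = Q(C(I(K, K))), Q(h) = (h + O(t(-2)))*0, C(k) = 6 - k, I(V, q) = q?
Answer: 0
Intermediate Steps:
t(W) = -6
O(D) = D + D**2 (O(D) = D**2 + D = D + D**2)
Q(h) = 0 (Q(h) = (h - 6*(1 - 6))*0 = (h - 6*(-5))*0 = (h + 30)*0 = (30 + h)*0 = 0)
n(K) = 0
n(0)/(-872) = 0/(-872) = 0*(-1/872) = 0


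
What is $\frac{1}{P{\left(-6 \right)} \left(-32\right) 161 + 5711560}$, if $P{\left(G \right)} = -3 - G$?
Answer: $\frac{1}{5696104} \approx 1.7556 \cdot 10^{-7}$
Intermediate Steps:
$\frac{1}{P{\left(-6 \right)} \left(-32\right) 161 + 5711560} = \frac{1}{\left(-3 - -6\right) \left(-32\right) 161 + 5711560} = \frac{1}{\left(-3 + 6\right) \left(-32\right) 161 + 5711560} = \frac{1}{3 \left(-32\right) 161 + 5711560} = \frac{1}{\left(-96\right) 161 + 5711560} = \frac{1}{-15456 + 5711560} = \frac{1}{5696104}$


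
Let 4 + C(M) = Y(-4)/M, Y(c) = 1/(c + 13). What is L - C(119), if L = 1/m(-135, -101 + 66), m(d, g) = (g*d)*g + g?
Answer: 5953361/1488690 ≈ 3.9991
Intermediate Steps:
m(d, g) = g + d*g**2 (m(d, g) = (d*g)*g + g = d*g**2 + g = g + d*g**2)
Y(c) = 1/(13 + c)
L = -1/165410 (L = 1/((-101 + 66)*(1 - 135*(-101 + 66))) = 1/(-35*(1 - 135*(-35))) = 1/(-35*(1 + 4725)) = 1/(-35*4726) = 1/(-165410) = -1/165410 ≈ -6.0456e-6)
C(M) = -4 + 1/(9*M) (C(M) = -4 + 1/((13 - 4)*M) = -4 + 1/(9*M))
L - C(119) = -1/165410 - (-4 + (1/9)/119) = -1/165410 - (-4 + (1/9)*(1/119)) = -1/165410 - (-4 + 1/1071) = -1/165410 - 1*(-4283/1071) = -1/165410 + 4283/1071 = 5953361/1488690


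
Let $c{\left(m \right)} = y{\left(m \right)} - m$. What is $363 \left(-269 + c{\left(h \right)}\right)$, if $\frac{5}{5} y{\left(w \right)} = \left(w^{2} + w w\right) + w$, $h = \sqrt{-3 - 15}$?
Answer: $-110715$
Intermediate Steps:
$h = 3 i \sqrt{2}$ ($h = \sqrt{-18} = 3 i \sqrt{2} \approx 4.2426 i$)
$y{\left(w \right)} = w + 2 w^{2}$ ($y{\left(w \right)} = \left(w^{2} + w w\right) + w = \left(w^{2} + w^{2}\right) + w = 2 w^{2} + w = w + 2 w^{2}$)
$c{\left(m \right)} = - m + m \left(1 + 2 m\right)$ ($c{\left(m \right)} = m \left(1 + 2 m\right) - m = - m + m \left(1 + 2 m\right)$)
$363 \left(-269 + c{\left(h \right)}\right) = 363 \left(-269 + 2 \left(3 i \sqrt{2}\right)^{2}\right) = 363 \left(-269 + 2 \left(-18\right)\right) = 363 \left(-269 - 36\right) = 363 \left(-305\right) = -110715$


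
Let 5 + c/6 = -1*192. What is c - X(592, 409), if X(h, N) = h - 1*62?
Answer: -1712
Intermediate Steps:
X(h, N) = -62 + h (X(h, N) = h - 62 = -62 + h)
c = -1182 (c = -30 + 6*(-1*192) = -30 + 6*(-192) = -30 - 1152 = -1182)
c - X(592, 409) = -1182 - (-62 + 592) = -1182 - 1*530 = -1182 - 530 = -1712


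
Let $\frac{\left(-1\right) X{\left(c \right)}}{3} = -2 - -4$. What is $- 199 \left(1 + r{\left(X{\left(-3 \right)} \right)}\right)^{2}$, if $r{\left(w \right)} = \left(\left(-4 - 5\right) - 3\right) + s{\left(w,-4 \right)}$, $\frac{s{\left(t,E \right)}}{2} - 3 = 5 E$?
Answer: $-402975$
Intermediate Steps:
$s{\left(t,E \right)} = 6 + 10 E$ ($s{\left(t,E \right)} = 6 + 2 \cdot 5 E = 6 + 10 E$)
$X{\left(c \right)} = -6$ ($X{\left(c \right)} = - 3 \left(-2 - -4\right) = - 3 \left(-2 + 4\right) = \left(-3\right) 2 = -6$)
$r{\left(w \right)} = -46$ ($r{\left(w \right)} = \left(\left(-4 - 5\right) - 3\right) + \left(6 + 10 \left(-4\right)\right) = \left(-9 - 3\right) + \left(6 - 40\right) = -12 - 34 = -46$)
$- 199 \left(1 + r{\left(X{\left(-3 \right)} \right)}\right)^{2} = - 199 \left(1 - 46\right)^{2} = - 199 \left(-45\right)^{2} = \left(-199\right) 2025 = -402975$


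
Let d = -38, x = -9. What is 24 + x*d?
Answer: 366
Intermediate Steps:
24 + x*d = 24 - 9*(-38) = 24 + 342 = 366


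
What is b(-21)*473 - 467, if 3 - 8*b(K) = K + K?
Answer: 17549/8 ≈ 2193.6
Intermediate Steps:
b(K) = 3/8 - K/4 (b(K) = 3/8 - (K + K)/8 = 3/8 - K/4)
b(-21)*473 - 467 = (3/8 - ¼*(-21))*473 - 467 = (3/8 + 21/4)*473 - 467 = (45/8)*473 - 467 = 21285/8 - 467 = 17549/8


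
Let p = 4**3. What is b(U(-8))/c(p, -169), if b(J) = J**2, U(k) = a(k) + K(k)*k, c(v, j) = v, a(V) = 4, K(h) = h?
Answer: 289/4 ≈ 72.250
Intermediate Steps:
p = 64
U(k) = 4 + k**2 (U(k) = 4 + k*k = 4 + k**2)
b(U(-8))/c(p, -169) = (4 + (-8)**2)**2/64 = (4 + 64)**2*(1/64) = 68**2*(1/64) = 4624*(1/64) = 289/4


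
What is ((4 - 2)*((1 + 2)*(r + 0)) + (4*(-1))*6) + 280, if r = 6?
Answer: 292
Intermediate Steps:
((4 - 2)*((1 + 2)*(r + 0)) + (4*(-1))*6) + 280 = ((4 - 2)*((1 + 2)*(6 + 0)) + (4*(-1))*6) + 280 = (2*(3*6) - 4*6) + 280 = (2*18 - 24) + 280 = (36 - 24) + 280 = 12 + 280 = 292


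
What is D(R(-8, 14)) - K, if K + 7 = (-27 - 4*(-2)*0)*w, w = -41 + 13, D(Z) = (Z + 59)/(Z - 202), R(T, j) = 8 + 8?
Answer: -46463/62 ≈ -749.40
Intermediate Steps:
R(T, j) = 16
D(Z) = (59 + Z)/(-202 + Z)
w = -28
K = 749 (K = -7 + (-27 - 4*(-2)*0)*(-28) = -7 + (-27 + 8*0)*(-28) = -7 + (-27 + 0)*(-28) = -7 - 27*(-28) = -7 + 756 = 749)
D(R(-8, 14)) - K = (59 + 16)/(-202 + 16) - 1*749 = 75/(-186) - 749 = -1/186*75 - 749 = -25/62 - 749 = -46463/62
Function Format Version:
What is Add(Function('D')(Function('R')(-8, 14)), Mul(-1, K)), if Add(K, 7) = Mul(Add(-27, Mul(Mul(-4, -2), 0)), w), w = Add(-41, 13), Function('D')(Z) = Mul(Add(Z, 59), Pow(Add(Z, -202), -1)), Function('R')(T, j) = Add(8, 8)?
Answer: Rational(-46463, 62) ≈ -749.40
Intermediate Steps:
Function('R')(T, j) = 16
Function('D')(Z) = Mul(Pow(Add(-202, Z), -1), Add(59, Z)) (Function('D')(Z) = Mul(Add(59, Z), Pow(Add(-202, Z), -1)) = Mul(Pow(Add(-202, Z), -1), Add(59, Z)))
w = -28
K = 749 (K = Add(-7, Mul(Add(-27, Mul(Mul(-4, -2), 0)), -28)) = Add(-7, Mul(Add(-27, Mul(8, 0)), -28)) = Add(-7, Mul(Add(-27, 0), -28)) = Add(-7, Mul(-27, -28)) = Add(-7, 756) = 749)
Add(Function('D')(Function('R')(-8, 14)), Mul(-1, K)) = Add(Mul(Pow(Add(-202, 16), -1), Add(59, 16)), Mul(-1, 749)) = Add(Mul(Pow(-186, -1), 75), -749) = Add(Mul(Rational(-1, 186), 75), -749) = Add(Rational(-25, 62), -749) = Rational(-46463, 62)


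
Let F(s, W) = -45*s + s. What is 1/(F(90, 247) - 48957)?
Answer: -1/52917 ≈ -1.8898e-5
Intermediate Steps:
F(s, W) = -44*s
1/(F(90, 247) - 48957) = 1/(-44*90 - 48957) = 1/(-3960 - 48957) = 1/(-52917) = -1/52917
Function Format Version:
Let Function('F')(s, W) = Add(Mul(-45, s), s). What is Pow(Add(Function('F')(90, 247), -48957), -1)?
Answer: Rational(-1, 52917) ≈ -1.8898e-5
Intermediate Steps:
Function('F')(s, W) = Mul(-44, s)
Pow(Add(Function('F')(90, 247), -48957), -1) = Pow(Add(Mul(-44, 90), -48957), -1) = Pow(Add(-3960, -48957), -1) = Pow(-52917, -1) = Rational(-1, 52917)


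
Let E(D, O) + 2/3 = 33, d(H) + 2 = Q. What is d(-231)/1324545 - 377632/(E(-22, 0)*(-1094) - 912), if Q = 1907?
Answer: 50025969973/4806067381 ≈ 10.409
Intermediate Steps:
d(H) = 1905 (d(H) = -2 + 1907 = 1905)
E(D, O) = 97/3 (E(D, O) = -2/3 + 33 = 97/3)
d(-231)/1324545 - 377632/(E(-22, 0)*(-1094) - 912) = 1905/1324545 - 377632/((97/3)*(-1094) - 912) = 1905*(1/1324545) - 377632/(-106118/3 - 912) = 127/88303 - 377632/(-108854/3) = 127/88303 - 377632*(-3/108854) = 127/88303 + 566448/54427 = 50025969973/4806067381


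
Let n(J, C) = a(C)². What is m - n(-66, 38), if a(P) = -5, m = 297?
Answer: 272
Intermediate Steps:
n(J, C) = 25 (n(J, C) = (-5)² = 25)
m - n(-66, 38) = 297 - 1*25 = 297 - 25 = 272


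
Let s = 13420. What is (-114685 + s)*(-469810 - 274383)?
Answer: 75360704145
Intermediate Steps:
(-114685 + s)*(-469810 - 274383) = (-114685 + 13420)*(-469810 - 274383) = -101265*(-744193) = 75360704145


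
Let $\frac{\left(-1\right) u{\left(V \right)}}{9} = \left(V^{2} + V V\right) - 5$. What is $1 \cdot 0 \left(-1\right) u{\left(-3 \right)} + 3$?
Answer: $3$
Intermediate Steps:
$u{\left(V \right)} = 45 - 18 V^{2}$ ($u{\left(V \right)} = - 9 \left(\left(V^{2} + V V\right) - 5\right) = - 9 \left(\left(V^{2} + V^{2}\right) - 5\right) = - 9 \left(2 V^{2} - 5\right) = - 9 \left(-5 + 2 V^{2}\right) = 45 - 18 V^{2}$)
$1 \cdot 0 \left(-1\right) u{\left(-3 \right)} + 3 = 1 \cdot 0 \left(-1\right) \left(45 - 18 \left(-3\right)^{2}\right) + 3 = 0 \left(-1\right) \left(45 - 162\right) + 3 = 0 \left(45 - 162\right) + 3 = 0 \left(-117\right) + 3 = 0 + 3 = 3$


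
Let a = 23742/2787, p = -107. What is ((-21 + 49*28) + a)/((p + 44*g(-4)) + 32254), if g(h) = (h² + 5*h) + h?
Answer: 1262993/29537555 ≈ 0.042759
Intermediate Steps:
a = 7914/929 (a = 23742*(1/2787) = 7914/929 ≈ 8.5188)
g(h) = h² + 6*h
((-21 + 49*28) + a)/((p + 44*g(-4)) + 32254) = ((-21 + 49*28) + 7914/929)/((-107 + 44*(-4*(6 - 4))) + 32254) = ((-21 + 1372) + 7914/929)/((-107 + 44*(-4*2)) + 32254) = (1351 + 7914/929)/((-107 + 44*(-8)) + 32254) = 1262993/(929*((-107 - 352) + 32254)) = 1262993/(929*(-459 + 32254)) = (1262993/929)/31795 = (1262993/929)*(1/31795) = 1262993/29537555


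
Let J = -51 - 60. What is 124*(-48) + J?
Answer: -6063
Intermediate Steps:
J = -111
124*(-48) + J = 124*(-48) - 111 = -5952 - 111 = -6063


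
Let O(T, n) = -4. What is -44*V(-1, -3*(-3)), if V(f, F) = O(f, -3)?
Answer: 176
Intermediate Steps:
V(f, F) = -4
-44*V(-1, -3*(-3)) = -44*(-4) = 176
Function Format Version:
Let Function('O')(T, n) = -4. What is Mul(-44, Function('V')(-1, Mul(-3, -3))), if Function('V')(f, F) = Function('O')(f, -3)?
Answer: 176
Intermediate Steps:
Function('V')(f, F) = -4
Mul(-44, Function('V')(-1, Mul(-3, -3))) = Mul(-44, -4) = 176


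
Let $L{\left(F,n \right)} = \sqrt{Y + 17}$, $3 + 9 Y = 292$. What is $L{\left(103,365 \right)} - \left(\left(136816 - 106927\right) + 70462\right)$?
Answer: $-100351 + \frac{\sqrt{442}}{3} \approx -1.0034 \cdot 10^{5}$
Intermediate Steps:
$Y = \frac{289}{9}$ ($Y = - \frac{1}{3} + \frac{1}{9} \cdot 292 = - \frac{1}{3} + \frac{292}{9} = \frac{289}{9} \approx 32.111$)
$L{\left(F,n \right)} = \frac{\sqrt{442}}{3}$ ($L{\left(F,n \right)} = \sqrt{\frac{289}{9} + 17} = \sqrt{\frac{442}{9}} = \frac{\sqrt{442}}{3}$)
$L{\left(103,365 \right)} - \left(\left(136816 - 106927\right) + 70462\right) = \frac{\sqrt{442}}{3} - \left(\left(136816 - 106927\right) + 70462\right) = \frac{\sqrt{442}}{3} - \left(29889 + 70462\right) = \frac{\sqrt{442}}{3} - 100351 = -100351 + \frac{\sqrt{442}}{3}$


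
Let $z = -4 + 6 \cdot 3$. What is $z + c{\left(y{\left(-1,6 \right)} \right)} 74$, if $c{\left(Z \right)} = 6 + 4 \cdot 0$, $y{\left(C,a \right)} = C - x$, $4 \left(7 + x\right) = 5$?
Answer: $458$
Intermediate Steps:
$x = - \frac{23}{4}$ ($x = -7 + \frac{1}{4} \cdot 5 = -7 + \frac{5}{4} = - \frac{23}{4} \approx -5.75$)
$z = 14$ ($z = -4 + 18 = 14$)
$y{\left(C,a \right)} = \frac{23}{4} + C$ ($y{\left(C,a \right)} = C - - \frac{23}{4} = C + \frac{23}{4} = \frac{23}{4} + C$)
$c{\left(Z \right)} = 6$ ($c{\left(Z \right)} = 6 + 0 = 6$)
$z + c{\left(y{\left(-1,6 \right)} \right)} 74 = 14 + 6 \cdot 74 = 14 + 444 = 458$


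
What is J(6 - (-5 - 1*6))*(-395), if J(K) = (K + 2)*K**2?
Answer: -2168945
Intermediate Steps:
J(K) = K**2*(2 + K) (J(K) = (2 + K)*K**2 = K**2*(2 + K))
J(6 - (-5 - 1*6))*(-395) = ((6 - (-5 - 1*6))**2*(2 + (6 - (-5 - 1*6))))*(-395) = ((6 - (-5 - 6))**2*(2 + (6 - (-5 - 6))))*(-395) = ((6 - 1*(-11))**2*(2 + (6 - 1*(-11))))*(-395) = ((6 + 11)**2*(2 + (6 + 11)))*(-395) = (17**2*(2 + 17))*(-395) = (289*19)*(-395) = 5491*(-395) = -2168945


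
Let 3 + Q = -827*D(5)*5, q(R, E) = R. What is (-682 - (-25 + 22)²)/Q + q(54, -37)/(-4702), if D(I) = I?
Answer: 1066235/48613978 ≈ 0.021933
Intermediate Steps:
Q = -20678 (Q = -3 - 4135*5 = -3 - 827*25 = -3 - 20675 = -20678)
(-682 - (-25 + 22)²)/Q + q(54, -37)/(-4702) = (-682 - (-25 + 22)²)/(-20678) + 54/(-4702) = (-682 - 1*(-3)²)*(-1/20678) + 54*(-1/4702) = (-682 - 1*9)*(-1/20678) - 27/2351 = (-682 - 9)*(-1/20678) - 27/2351 = -691*(-1/20678) - 27/2351 = 691/20678 - 27/2351 = 1066235/48613978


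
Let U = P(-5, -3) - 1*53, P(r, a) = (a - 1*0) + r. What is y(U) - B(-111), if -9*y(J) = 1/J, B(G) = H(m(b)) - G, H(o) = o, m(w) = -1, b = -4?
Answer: -60389/549 ≈ -110.00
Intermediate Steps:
P(r, a) = a + r (P(r, a) = (a + 0) + r = a + r)
B(G) = -1 - G
U = -61 (U = (-3 - 5) - 1*53 = -8 - 53 = -61)
y(J) = -1/(9*J)
y(U) - B(-111) = -⅑/(-61) - (-1 - 1*(-111)) = -⅑*(-1/61) - (-1 + 111) = 1/549 - 1*110 = 1/549 - 110 = -60389/549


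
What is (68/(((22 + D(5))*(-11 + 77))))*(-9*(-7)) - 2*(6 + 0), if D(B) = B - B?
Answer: -1095/121 ≈ -9.0496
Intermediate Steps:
D(B) = 0
(68/(((22 + D(5))*(-11 + 77))))*(-9*(-7)) - 2*(6 + 0) = (68/(((22 + 0)*(-11 + 77))))*(-9*(-7)) - 2*(6 + 0) = (68/((22*66)))*63 - 2*6 = (68/1452)*63 - 12 = (68*(1/1452))*63 - 12 = (17/363)*63 - 12 = 357/121 - 12 = -1095/121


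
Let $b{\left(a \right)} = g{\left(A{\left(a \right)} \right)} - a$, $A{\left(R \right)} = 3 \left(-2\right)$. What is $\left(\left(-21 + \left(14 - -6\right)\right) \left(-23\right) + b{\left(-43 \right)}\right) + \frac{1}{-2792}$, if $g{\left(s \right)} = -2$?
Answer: $\frac{178687}{2792} \approx 64.0$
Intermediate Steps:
$A{\left(R \right)} = -6$
$b{\left(a \right)} = -2 - a$
$\left(\left(-21 + \left(14 - -6\right)\right) \left(-23\right) + b{\left(-43 \right)}\right) + \frac{1}{-2792} = \left(\left(-21 + \left(14 - -6\right)\right) \left(-23\right) - -41\right) + \frac{1}{-2792} = \left(\left(-21 + \left(14 + 6\right)\right) \left(-23\right) + \left(-2 + 43\right)\right) - \frac{1}{2792} = \left(\left(-21 + 20\right) \left(-23\right) + 41\right) - \frac{1}{2792} = \left(\left(-1\right) \left(-23\right) + 41\right) - \frac{1}{2792} = \left(23 + 41\right) - \frac{1}{2792} = 64 - \frac{1}{2792} = \frac{178687}{2792}$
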